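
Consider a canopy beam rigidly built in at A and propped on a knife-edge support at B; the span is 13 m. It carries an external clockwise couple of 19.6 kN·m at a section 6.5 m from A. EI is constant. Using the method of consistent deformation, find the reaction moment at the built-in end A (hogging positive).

Take the reaction at B as the redundant and release it; the primary structure is a cantilever fixed at A.
Free-end deflection of the primary structure under the applied loading (downward +):
  clockwise couple 19.6 at a = 6.5: M₀a(2L − a)/(2EI) = 1242/EI
Flexibility coefficient — unit upward force at B: δ_{BB} = L³/(3EI) = 732.3/EI.
The prop prevents deflection at B: R_B = δ_0/δ_{BB} = 1242/732.3 = 1.696 kN.
Moment equilibrium about A: M_A = Σ(load moments about A) − R_B·L = 19.6 − 1.696×13 = -2.45 kN·m.

M_A = -2.45 kN·m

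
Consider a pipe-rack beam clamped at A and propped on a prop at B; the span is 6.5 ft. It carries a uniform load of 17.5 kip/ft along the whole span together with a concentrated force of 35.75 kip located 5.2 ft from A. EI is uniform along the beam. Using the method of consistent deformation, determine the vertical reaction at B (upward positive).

R_B = 67.82 kip

Release the roller at B. Primary structure: cantilever fixed at A.
Free-end deflection of the primary structure under the applied loading (downward +):
  UDL 17.5: wL⁴/(8EI) = 3905/EI
  point load 35.75 at a = 5.2: Pa²(3L − a)/(6EI) = 2304/EI
  δ_0 = 6209/EI
Tip deflection under a unit load at B: L³/(3EI) = 91.54/EI.
Compatibility at B: δ_0 − R_B·δ_{BB} = 0, so R_B = 6209/91.54 = 67.82 kip.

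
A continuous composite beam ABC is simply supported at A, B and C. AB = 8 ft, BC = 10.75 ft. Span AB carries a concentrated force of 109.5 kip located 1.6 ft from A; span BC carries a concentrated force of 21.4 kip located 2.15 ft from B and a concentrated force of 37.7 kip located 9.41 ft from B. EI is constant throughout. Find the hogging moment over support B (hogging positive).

Release continuity at B by inserting a hinge; the redundant is the internal moment M_B. The primary structure is two simply-supported spans AB and BC.
Rotations at B on the released spans (each span's end-slope, ×1/EI):
  span AB: point load 109.5 at a = 1.6: Pab(L + a)/(6LEI) = 224.3/EI
  span BC: point load 21.4 at a = 2.15: Pab(L + b)/(6LEI) = 118.7/EI
  span BC: point load 37.7 at a = 9.41: Pab(L + b)/(6LEI) = 89.11/EI
  relative rotation θ_0 = (224.3 + 207.8)/EI = 432.1/EI
A unit hogging moment at B produces rotation L₁/(3EI) + L₂/(3EI) = 6.25/EI.
Slope continuity at B: θ_0 = M_B·6.25/EI, so M_B = 432.1/6.25 = 69.13 kip·ft (hogging).

M_B = 69.13 kip·ft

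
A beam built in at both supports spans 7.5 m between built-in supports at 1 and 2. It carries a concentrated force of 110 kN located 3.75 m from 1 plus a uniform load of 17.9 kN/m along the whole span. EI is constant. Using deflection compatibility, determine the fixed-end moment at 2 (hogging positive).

Take the two fixed-end moments M_1, M_2 as redundants; the released structure is the simple span 12.
On the primary (simply-supported) span, the end slopes from the loading are:
  at 1: point load 110 at a = 3.75: Pab(L + b)/(6LEI) = 386.7/EI
  at 2: point load 110 at a = 3.75: Pab(L + a)/(6LEI) = 386.7/EI
  at 1: UDL 17.9: wL³/(24EI) = 314.6/EI
  at 2: UDL 17.9: wL³/(24EI) = 314.6/EI
  θ_10 = 701.4/EI,  θ_20 = 701.4/EI
Flexibility coefficients: a unit moment at one end gives L/(3EI) there and L/(6EI) at the far end, so f₁₁ = f₂₂ = 2.5/EI and f₁₂ = f₂₁ = 1.25/EI.
Compatibility — zero rotation at each built-in end:
  2.5 M_1 + 1.25 M_2 = 701.4
  1.25 M_1 + 2.5 M_2 = 701.4
Solving the pair gives M_1 = 187 kN·m and M_2 = 187 kN·m (hogging).

M_2 = 187 kN·m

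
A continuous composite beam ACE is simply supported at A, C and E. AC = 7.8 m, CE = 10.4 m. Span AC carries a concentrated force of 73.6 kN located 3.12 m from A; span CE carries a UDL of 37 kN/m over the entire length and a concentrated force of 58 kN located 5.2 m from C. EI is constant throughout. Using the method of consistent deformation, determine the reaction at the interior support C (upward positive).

Release continuity at C by inserting a hinge; the redundant is the internal moment M_C. The primary structure is two simply-supported spans AC and CE.
End slopes at the hinge C, treating each span as simply supported:
  span AC: point load 73.6 at a = 3.12: Pab(L + a)/(6LEI) = 250.8/EI
  span CE: UDL 37: wL³/(24EI) = 1734/EI
  span CE: point load 58 at a = 5.2: Pab(L + b)/(6LEI) = 392.1/EI
  relative rotation θ_0 = (250.8 + 2126)/EI = 2377/EI
A unit hogging moment at C produces rotation L₁/(3EI) + L₂/(3EI) = 6.067/EI.
Slope continuity at C: θ_0 = M_C·6.067/EI, so M_C = 2377/6.067 = 391.8 kN·m (hogging).
Span AC, ΣM about A with M_C applied at C: R_C^{AC}·7.8 = 229.6 + 391.8, so R_C^{AC} = 79.67 kN and R_A = 73.6 − 79.67 = -6.073 kN.
Span CE, ΣM about E: R_C^{CE}·10.4 = 2303 + 391.8, so R_C^{CE} = 259.1 kN and R_E = 442.8 − 259.1 = 183.7 kN.
R_C = 79.67 + 259.1 = 338.7 kN.

R_C = 338.7 kN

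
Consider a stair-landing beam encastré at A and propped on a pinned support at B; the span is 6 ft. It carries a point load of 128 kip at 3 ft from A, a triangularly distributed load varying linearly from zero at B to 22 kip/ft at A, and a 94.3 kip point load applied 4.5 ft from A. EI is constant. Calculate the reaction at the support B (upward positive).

Remove the prop at B; the released (primary) structure is a cantilever built in at A.
Free-end deflection of the primary structure under the applied loading (downward +):
  point load 128 at a = 3: Pa²(3L − a)/(6EI) = 2880/EI
  triangular load, peak 22 at the fixed end: w₀L⁴/(30EI) = 950.4/EI
  point load 94.3 at a = 4.5: Pa²(3L − a)/(6EI) = 4297/EI
  δ_0 = 8127/EI
Flexibility coefficient — unit upward force at B: δ_{BB} = L³/(3EI) = 72/EI.
The prop prevents deflection at B: R_B = δ_0/δ_{BB} = 8127/72 = 112.9 kip.

R_B = 112.9 kip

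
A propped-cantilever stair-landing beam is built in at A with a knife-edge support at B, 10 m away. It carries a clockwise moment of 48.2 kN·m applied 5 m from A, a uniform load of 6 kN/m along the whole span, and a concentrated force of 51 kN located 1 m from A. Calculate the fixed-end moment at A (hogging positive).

M_A = 112.6 kN·m

Choose R_B as the redundant. The primary structure is the cantilever fixed at A.
Deflection at B on the released cantilever, summing each load's contribution:
  clockwise couple 48.2 at a = 5: M₀a(2L − a)/(2EI) = 1808/EI
  UDL 6: wL⁴/(8EI) = 7500/EI
  point load 51 at a = 1: Pa²(3L − a)/(6EI) = 246.5/EI
  δ_0 = 9554/EI
Tip deflection under a unit load at B: L³/(3EI) = 333.3/EI.
Compatibility at B: δ_0 − R_B·δ_{BB} = 0, so R_B = 9554/333.3 = 28.66 kN.
Moment equilibrium about A: M_A = Σ(load moments about A) − R_B·L = 399.2 − 28.66×10 = 112.6 kN·m.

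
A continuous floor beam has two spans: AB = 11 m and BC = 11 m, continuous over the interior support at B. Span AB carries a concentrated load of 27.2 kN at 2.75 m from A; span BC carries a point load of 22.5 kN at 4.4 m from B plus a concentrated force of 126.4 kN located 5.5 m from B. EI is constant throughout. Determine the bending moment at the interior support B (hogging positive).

M_B = 171.6 kN·m

Insert a hinge at B; M_B is the redundant, and each span becomes simply supported.
End slopes at the hinge B, treating each span as simply supported:
  span AB: point load 27.2 at a = 2.75: Pab(L + a)/(6LEI) = 128.6/EI
  span BC: point load 22.5 at a = 4.4: Pab(L + b)/(6LEI) = 174.2/EI
  span BC: point load 126.4 at a = 5.5: Pab(L + b)/(6LEI) = 955.9/EI
  relative rotation θ_0 = (128.6 + 1130)/EI = 1259/EI
A unit hogging moment at B produces rotation L₁/(3EI) + L₂/(3EI) = 7.333/EI.
Compatibility: M_B·(L₁+L₂)/(3EI) = θ_0, giving M_B = 171.6 kN·m (hogging).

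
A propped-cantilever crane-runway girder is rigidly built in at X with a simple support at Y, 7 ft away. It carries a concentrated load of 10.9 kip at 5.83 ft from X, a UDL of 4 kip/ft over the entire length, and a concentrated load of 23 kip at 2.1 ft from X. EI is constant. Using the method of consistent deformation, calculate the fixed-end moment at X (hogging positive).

Choose R_Y as the redundant. The primary structure is the cantilever fixed at X.
Downward deflection at the released point Y due to the loads:
  point load 10.9 at a = 5.83: Pa²(3L − a)/(6EI) = 936.7/EI
  UDL 4: wL⁴/(8EI) = 1200/EI
  point load 23 at a = 2.1: Pa²(3L − a)/(6EI) = 319.5/EI
  δ_0 = 2457/EI
Flexibility coefficient — unit upward force at Y: δ_{YY} = L³/(3EI) = 114.3/EI.
Compatibility at Y: δ_0 − R_Y·δ_{YY} = 0, so R_Y = 2457/114.3 = 21.49 kip.
Moment equilibrium about X: M_X = Σ(load moments about X) − R_Y·L = 209.8 − 21.49×7 = 59.44 kip·ft.

M_X = 59.44 kip·ft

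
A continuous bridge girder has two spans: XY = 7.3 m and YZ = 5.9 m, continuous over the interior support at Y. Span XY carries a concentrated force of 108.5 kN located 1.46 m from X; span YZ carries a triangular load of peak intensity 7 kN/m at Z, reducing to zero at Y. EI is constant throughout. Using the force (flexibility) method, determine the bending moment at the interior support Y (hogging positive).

Insert a hinge at Y; M_Y is the redundant, and each span becomes simply supported.
Rotations at Y on the released spans (each span's end-slope, ×1/EI):
  span XY: point load 108.5 at a = 1.46: Pab(L + a)/(6LEI) = 185/EI
  span YZ: triangular load, peak 7: 7w₀L³/(360EI) = 27.95/EI
  relative rotation θ_0 = (185 + 27.95)/EI = 213/EI
A unit hogging moment at Y produces rotation L₁/(3EI) + L₂/(3EI) = 4.4/EI.
Compatibility: M_Y·(L₁+L₂)/(3EI) = θ_0, giving M_Y = 48.4 kN·m (hogging).

M_Y = 48.4 kN·m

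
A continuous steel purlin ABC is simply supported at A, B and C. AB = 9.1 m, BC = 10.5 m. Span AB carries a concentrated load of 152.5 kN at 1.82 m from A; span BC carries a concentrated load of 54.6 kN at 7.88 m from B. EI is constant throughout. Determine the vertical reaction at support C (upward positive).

R_C = 31.66 kN

Insert a hinge at B; M_B is the redundant, and each span becomes simply supported.
Rotations at B on the released spans (each span's end-slope, ×1/EI):
  span AB: point load 152.5 at a = 1.82: Pab(L + a)/(6LEI) = 404.1/EI
  span BC: point load 54.6 at a = 7.88: Pab(L + b)/(6LEI) = 234.8/EI
  relative rotation θ_0 = (404.1 + 234.8)/EI = 638.9/EI
A unit hogging moment at B produces rotation L₁/(3EI) + L₂/(3EI) = 6.533/EI.
Slope continuity at B: θ_0 = M_B·6.533/EI, so M_B = 638.9/6.533 = 97.79 kN·m (hogging).
Span BC, ΣM about C: R_B^{BC}·10.5 = 143.1 + 97.79, so R_B^{BC} = 22.94 kN and R_C = 54.6 − 22.94 = 31.66 kN.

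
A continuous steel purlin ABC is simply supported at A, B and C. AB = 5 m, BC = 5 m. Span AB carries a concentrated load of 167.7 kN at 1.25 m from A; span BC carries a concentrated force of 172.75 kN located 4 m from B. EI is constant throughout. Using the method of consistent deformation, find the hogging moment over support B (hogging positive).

Release continuity at B by inserting a hinge; the redundant is the internal moment M_B. The primary structure is two simply-supported spans AB and BC.
End slopes at the hinge B, treating each span as simply supported:
  span AB: point load 167.7 at a = 1.25: Pab(L + a)/(6LEI) = 163.8/EI
  span BC: point load 172.75 at a = 4: Pab(L + b)/(6LEI) = 138.2/EI
  relative rotation θ_0 = (163.8 + 138.2)/EI = 302/EI
A unit hogging moment at B produces rotation L₁/(3EI) + L₂/(3EI) = 3.333/EI.
Compatibility: M_B·(L₁+L₂)/(3EI) = θ_0, giving M_B = 90.59 kN·m (hogging).

M_B = 90.59 kN·m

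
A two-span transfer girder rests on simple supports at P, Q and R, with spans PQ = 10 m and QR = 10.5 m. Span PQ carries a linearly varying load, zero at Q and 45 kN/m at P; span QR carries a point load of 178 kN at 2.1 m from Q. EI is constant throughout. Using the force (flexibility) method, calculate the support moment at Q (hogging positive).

Take M_Q as the redundant. Released structure: two simple spans PQ and QR with a hinge at Q.
End slopes at the hinge Q, treating each span as simply supported:
  span PQ: triangular load, peak 45: 7w₀L³/(360EI) = 875/EI
  span QR: point load 178 at a = 2.1: Pab(L + b)/(6LEI) = 942/EI
  relative rotation θ_0 = (875 + 942)/EI = 1817/EI
A unit hogging moment at Q produces rotation L₁/(3EI) + L₂/(3EI) = 6.833/EI.
Slope continuity at Q: θ_0 = M_Q·6.833/EI, so M_Q = 1817/6.833 = 265.9 kN·m (hogging).

M_Q = 265.9 kN·m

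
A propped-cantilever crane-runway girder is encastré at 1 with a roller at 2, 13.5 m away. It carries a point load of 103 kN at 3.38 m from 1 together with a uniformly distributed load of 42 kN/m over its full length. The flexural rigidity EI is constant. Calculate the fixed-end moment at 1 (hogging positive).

M_1 = 1185 kN·m

Remove the prop at 2; the released (primary) structure is a cantilever built in at 1.
Primary-structure tip deflection at 2 by superposition:
  point load 103 at a = 3.38: Pa²(3L − a)/(6EI) = 7280/EI
  UDL 42: wL⁴/(8EI) = 174379/EI
  δ_0 = 181659/EI
Flexibility coefficient — unit upward force at 2: δ_{22} = L³/(3EI) = 820.1/EI.
Compatibility at 2: δ_0 − R_2·δ_{22} = 0, so R_2 = 181659/820.1 = 221.5 kN.
Moment equilibrium about 1: M_1 = Σ(load moments about 1) − R_2·L = 4175 − 221.5×13.5 = 1185 kN·m.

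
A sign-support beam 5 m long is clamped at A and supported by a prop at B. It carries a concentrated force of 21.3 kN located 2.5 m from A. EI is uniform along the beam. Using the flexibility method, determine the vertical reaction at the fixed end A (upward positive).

R_A = 14.64 kN

Release the roller at B. Primary structure: cantilever fixed at A.
Deflection at B on the released cantilever, summing each load's contribution:
  point load 21.3 at a = 2.5: Pa²(3L − a)/(6EI) = 277.3/EI
Flexibility coefficient — unit upward force at B: δ_{BB} = L³/(3EI) = 41.67/EI.
Compatibility at B: δ_0 − R_B·δ_{BB} = 0, so R_B = 277.3/41.67 = 6.656 kN.
Vertical equilibrium: R_A = ΣP − R_B = 21.3 − 6.656 = 14.64 kN.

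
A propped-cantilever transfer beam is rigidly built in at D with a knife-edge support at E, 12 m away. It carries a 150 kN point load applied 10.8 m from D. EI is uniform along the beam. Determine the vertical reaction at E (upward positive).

Release the roller at E. Primary structure: cantilever fixed at D.
Free-end deflection of the primary structure under the applied loading (downward +):
  point load 150 at a = 10.8: Pa²(3L − a)/(6EI) = 73483/EI
Flexibility coefficient — unit upward force at E: δ_{EE} = L³/(3EI) = 576/EI.
Compatibility at E: δ_0 − R_E·δ_{EE} = 0, so R_E = 73483/576 = 127.6 kN.

R_E = 127.6 kN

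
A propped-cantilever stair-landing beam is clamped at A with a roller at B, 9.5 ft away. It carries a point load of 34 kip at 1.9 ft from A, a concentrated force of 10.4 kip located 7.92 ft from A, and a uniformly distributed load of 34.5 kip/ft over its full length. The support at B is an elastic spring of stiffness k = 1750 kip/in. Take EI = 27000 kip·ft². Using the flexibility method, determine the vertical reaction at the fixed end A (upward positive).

Remove the prop at B; the released (primary) structure is a cantilever built in at A.
Primary-structure tip deflection at B by superposition:
  point load 34 at a = 1.9: Pa²(3L − a)/(6EI) = 544.1/EI
  point load 10.4 at a = 7.92: Pa²(3L − a)/(6EI) = 2238/EI
  UDL 34.5: wL⁴/(8EI) = 35126/EI
  δ_0 = 37907/EI
Tip deflection under a unit load at B: L³/(3EI) = 285.8/EI.
With EI = 27000 kip·ft²: δ_0 = 1.404 ft and δ_{BB} = 0.010585 ft/kip.
Compatibility — the spring shortens by R_B/k under the reaction it provides: δ_0 − R_B·δ_{BB} = R_B/k. With 1/k = 1/(1750×12) ft/kip = 0.000048 ft/kip, R_B = δ_0 / (δ_{BB} + 1/k) = 1.404 / (0.010585 + 0.000048) = 132 kip.
Vertical equilibrium: R_A = ΣP − R_B = 372.1 − 132 = 240.1 kip.

R_A = 240.1 kip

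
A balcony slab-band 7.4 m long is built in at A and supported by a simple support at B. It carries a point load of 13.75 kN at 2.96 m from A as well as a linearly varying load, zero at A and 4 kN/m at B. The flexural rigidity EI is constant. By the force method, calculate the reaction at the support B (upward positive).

R_B = 11 kN

Remove the prop at B; the released (primary) structure is a cantilever built in at A.
Primary-structure tip deflection at B by superposition:
  point load 13.75 at a = 2.96: Pa²(3L − a)/(6EI) = 386.3/EI
  triangular load, peak 4 at the free end: 11w₀L⁴/(120EI) = 1100/EI
  δ_0 = 1486/EI
Flexibility coefficient — unit upward force at B: δ_{BB} = L³/(3EI) = 135.1/EI.
The prop prevents deflection at B: R_B = δ_0/δ_{BB} = 1486/135.1 = 11 kN.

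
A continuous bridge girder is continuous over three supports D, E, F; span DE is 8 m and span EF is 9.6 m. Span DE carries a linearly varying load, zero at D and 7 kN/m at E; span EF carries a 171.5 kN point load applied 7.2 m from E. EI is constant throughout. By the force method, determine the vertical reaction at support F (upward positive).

R_F = 116.2 kN

Take M_E as the redundant. Released structure: two simple spans DE and EF with a hinge at E.
Discontinuity in slope at E on the released structure — sum the simple-span end rotations:
  span DE: triangular load, peak 7: w₀L³/(45EI) = 79.64/EI
  span EF: point load 171.5 at a = 7.2: Pab(L + b)/(6LEI) = 617.4/EI
  relative rotation θ_0 = (79.64 + 617.4)/EI = 697/EI
A unit hogging moment at E produces rotation L₁/(3EI) + L₂/(3EI) = 5.867/EI.
Slope continuity at E: θ_0 = M_E·5.867/EI, so M_E = 697/5.867 = 118.8 kN·m (hogging).
Span EF, ΣM about F: R_E^{EF}·9.6 = 411.6 + 118.8, so R_E^{EF} = 55.25 kN and R_F = 171.5 − 55.25 = 116.2 kN.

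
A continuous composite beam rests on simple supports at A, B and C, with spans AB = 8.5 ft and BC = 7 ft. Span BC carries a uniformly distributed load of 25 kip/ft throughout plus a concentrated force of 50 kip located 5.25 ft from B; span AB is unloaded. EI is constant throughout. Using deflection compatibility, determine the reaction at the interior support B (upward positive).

R_B = 122.8 kip

Take M_B as the redundant. Released structure: two simple spans AB and BC with a hinge at B.
Discontinuity in slope at B on the released structure — sum the simple-span end rotations:
  span BC: UDL 25: wL³/(24EI) = 357.3/EI
  span BC: point load 50 at a = 5.25: Pab(L + b)/(6LEI) = 95.7/EI
  relative rotation θ_0 = (0 + 453)/EI = 453/EI
A unit hogging moment at B produces rotation L₁/(3EI) + L₂/(3EI) = 5.167/EI.
Compatibility: M_B·(L₁+L₂)/(3EI) = θ_0, giving M_B = 87.68 kip·ft (hogging).
Span AB, ΣM about A with M_B applied at B: R_B^{AB}·8.5 = 0 + 87.68, so R_B^{AB} = 10.31 kip and R_A = 0 − 10.31 = -10.31 kip.
Span BC, ΣM about C: R_B^{BC}·7 = 700 + 87.68, so R_B^{BC} = 112.5 kip and R_C = 225 − 112.5 = 112.5 kip.
R_B = 10.31 + 112.5 = 122.8 kip.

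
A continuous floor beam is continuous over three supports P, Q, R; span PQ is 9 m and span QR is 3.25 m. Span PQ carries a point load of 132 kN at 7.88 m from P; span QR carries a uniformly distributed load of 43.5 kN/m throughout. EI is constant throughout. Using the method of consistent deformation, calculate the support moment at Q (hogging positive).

Insert a hinge at Q; M_Q is the redundant, and each span becomes simply supported.
End slopes at the hinge Q, treating each span as simply supported:
  span PQ: point load 132 at a = 7.88: Pab(L + a)/(6LEI) = 364.2/EI
  span QR: UDL 43.5: wL³/(24EI) = 62.22/EI
  relative rotation θ_0 = (364.2 + 62.22)/EI = 426.4/EI
A unit hogging moment at Q produces rotation L₁/(3EI) + L₂/(3EI) = 4.083/EI.
Slope continuity at Q: θ_0 = M_Q·4.083/EI, so M_Q = 426.4/4.083 = 104.4 kN·m (hogging).

M_Q = 104.4 kN·m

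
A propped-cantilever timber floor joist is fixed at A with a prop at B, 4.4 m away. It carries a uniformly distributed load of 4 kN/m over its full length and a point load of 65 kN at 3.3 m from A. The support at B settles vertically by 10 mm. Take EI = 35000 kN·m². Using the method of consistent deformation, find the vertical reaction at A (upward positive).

Choose R_B as the redundant. The primary structure is the cantilever fixed at A.
Downward deflection at the released point B due to the loads:
  UDL 4: wL⁴/(8EI) = 187.4/EI
  point load 65 at a = 3.3: Pa²(3L − a)/(6EI) = 1168/EI
  δ_0 = 1355/EI
Tip deflection under a unit load at B: L³/(3EI) = 28.39/EI.
With EI = 35000 kN·m²: δ_0 = 0.038724 m and δ_{BB} = 0.000811 m/kN.
Compatibility — the beam at B must follow the support down by 0.01 m: δ_0 − R_B·δ_{BB} = 0.01, so R_B = (0.038724 − 0.01)/0.000811 = 35.41 kN.
Vertical equilibrium: R_A = ΣP − R_B = 82.6 − 35.41 = 47.19 kN.

R_A = 47.19 kN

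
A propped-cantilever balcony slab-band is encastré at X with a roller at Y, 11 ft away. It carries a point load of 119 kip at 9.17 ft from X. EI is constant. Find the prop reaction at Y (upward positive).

Choose R_Y as the redundant. The primary structure is the cantilever fixed at X.
Deflection at Y on the released cantilever, summing each load's contribution:
  point load 119 at a = 9.17: Pa²(3L − a)/(6EI) = 39743/EI
Tip deflection under a unit load at Y: L³/(3EI) = 443.7/EI.
The prop prevents deflection at Y: R_Y = δ_0/δ_{YY} = 39743/443.7 = 89.58 kip.

R_Y = 89.58 kip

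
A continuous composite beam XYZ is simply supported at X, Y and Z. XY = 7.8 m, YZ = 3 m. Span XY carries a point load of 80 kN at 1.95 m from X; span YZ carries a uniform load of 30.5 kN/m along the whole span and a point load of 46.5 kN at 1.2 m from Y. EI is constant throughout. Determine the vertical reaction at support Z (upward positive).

Insert a hinge at Y; M_Y is the redundant, and each span becomes simply supported.
Discontinuity in slope at Y on the released structure — sum the simple-span end rotations:
  span XY: point load 80 at a = 1.95: Pab(L + a)/(6LEI) = 190.1/EI
  span YZ: UDL 30.5: wL³/(24EI) = 34.31/EI
  span YZ: point load 46.5 at a = 1.2: Pab(L + b)/(6LEI) = 26.78/EI
  relative rotation θ_0 = (190.1 + 61.1)/EI = 251.2/EI
A unit hogging moment at Y produces rotation L₁/(3EI) + L₂/(3EI) = 3.6/EI.
Compatibility: M_Y·(L₁+L₂)/(3EI) = θ_0, giving M_Y = 69.78 kN·m (hogging).
Span YZ, ΣM about Z: R_Y^{YZ}·3 = 220.9 + 69.78, so R_Y^{YZ} = 96.91 kN and R_Z = 138 − 96.91 = 41.09 kN.

R_Z = 41.09 kN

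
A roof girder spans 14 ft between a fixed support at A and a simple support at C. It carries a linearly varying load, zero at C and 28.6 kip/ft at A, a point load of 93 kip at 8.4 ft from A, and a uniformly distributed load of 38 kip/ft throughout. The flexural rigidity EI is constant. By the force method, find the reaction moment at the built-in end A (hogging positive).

Take the reaction at C as the redundant and release it; the primary structure is a cantilever fixed at A.
Deflection at C on the released cantilever, summing each load's contribution:
  triangular load, peak 28.6 at the fixed end: w₀L⁴/(30EI) = 36623/EI
  point load 93 at a = 8.4: Pa²(3L − a)/(6EI) = 36748/EI
  UDL 38: wL⁴/(8EI) = 182476/EI
  δ_0 = 255847/EI
Flexibility coefficient — unit upward force at C: δ_{CC} = L³/(3EI) = 914.7/EI.
The prop prevents deflection at C: R_C = δ_0/δ_{CC} = 255847/914.7 = 279.7 kip.
Moment equilibrium about A: M_A = Σ(load moments about A) − R_C·L = 5439 − 279.7×14 = 1523 kip·ft.

M_A = 1523 kip·ft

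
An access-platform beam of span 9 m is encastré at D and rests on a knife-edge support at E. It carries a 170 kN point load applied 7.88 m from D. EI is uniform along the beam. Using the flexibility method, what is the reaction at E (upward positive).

Choose R_E as the redundant. The primary structure is the cantilever fixed at D.
Free-end deflection of the primary structure under the applied loading (downward +):
  point load 170 at a = 7.88: Pa²(3L − a)/(6EI) = 33639/EI
Tip deflection under a unit load at E: L³/(3EI) = 243/EI.
Compatibility at E: δ_0 − R_E·δ_{EE} = 0, so R_E = 33639/243 = 138.4 kN.

R_E = 138.4 kN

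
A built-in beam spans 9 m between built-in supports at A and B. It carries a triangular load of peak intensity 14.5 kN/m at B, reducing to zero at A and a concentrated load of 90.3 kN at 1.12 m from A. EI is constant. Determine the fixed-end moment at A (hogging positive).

M_A = 116.7 kN·m

Release both end moments; the primary structure is a simply-supported span AB with redundants M_A and M_B.
On the primary (simply-supported) span, the end slopes from the loading are:
  at A: triangular load, peak 14.5: 7w₀L³/(360EI) = 205.5/EI
  at B: triangular load, peak 14.5: w₀L³/(45EI) = 234.9/EI
  at A: point load 90.3 at a = 1.12: Pab(L + b)/(6LEI) = 249.1/EI
  at B: point load 90.3 at a = 1.12: Pab(L + a)/(6LEI) = 149.4/EI
  θ_A0 = 454.7/EI,  θ_B0 = 384.3/EI
Flexibility coefficients: a unit moment at one end gives L/(3EI) there and L/(6EI) at the far end, so f₁₁ = f₂₂ = 3/EI and f₁₂ = f₂₁ = 1.5/EI.
Compatibility — zero rotation at each built-in end:
  3 M_A + 1.5 M_B = 454.7
  1.5 M_A + 3 M_B = 384.3
Solving the pair gives M_A = 116.7 kN·m and M_B = 69.74 kN·m (hogging).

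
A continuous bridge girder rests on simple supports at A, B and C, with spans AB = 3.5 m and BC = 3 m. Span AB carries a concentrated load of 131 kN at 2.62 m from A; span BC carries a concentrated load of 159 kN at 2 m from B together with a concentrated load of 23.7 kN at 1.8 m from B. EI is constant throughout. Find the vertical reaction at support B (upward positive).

R_B = 209.3 kN

Release continuity at B by inserting a hinge; the redundant is the internal moment M_B. The primary structure is two simply-supported spans AB and BC.
End slopes at the hinge B, treating each span as simply supported:
  span AB: point load 131 at a = 2.62: Pab(L + a)/(6LEI) = 88.02/EI
  span BC: point load 159 at a = 2: Pab(L + b)/(6LEI) = 70.67/EI
  span BC: point load 23.7 at a = 1.8: Pab(L + b)/(6LEI) = 11.94/EI
  relative rotation θ_0 = (88.02 + 82.61)/EI = 170.6/EI
A unit hogging moment at B produces rotation L₁/(3EI) + L₂/(3EI) = 2.167/EI.
Compatibility: M_B·(L₁+L₂)/(3EI) = θ_0, giving M_B = 78.75 kN·m (hogging).
Span AB, ΣM about A with M_B applied at B: R_B^{AB}·3.5 = 343.2 + 78.75, so R_B^{AB} = 120.6 kN and R_A = 131 − 120.6 = 10.44 kN.
Span BC, ΣM about C: R_B^{BC}·3 = 187.4 + 78.75, so R_B^{BC} = 88.73 kN and R_C = 182.7 − 88.73 = 93.97 kN.
R_B = 120.6 + 88.73 = 209.3 kN.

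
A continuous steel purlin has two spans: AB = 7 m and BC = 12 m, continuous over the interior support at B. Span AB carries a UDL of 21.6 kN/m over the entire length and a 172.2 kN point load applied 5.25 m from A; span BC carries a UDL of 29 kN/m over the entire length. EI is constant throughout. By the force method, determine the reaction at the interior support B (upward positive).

Insert a hinge at B; M_B is the redundant, and each span becomes simply supported.
End slopes at the hinge B, treating each span as simply supported:
  span AB: UDL 21.6: wL³/(24EI) = 308.7/EI
  span AB: point load 172.2 at a = 5.25: Pab(L + a)/(6LEI) = 461.4/EI
  span BC: UDL 29: wL³/(24EI) = 2088/EI
  relative rotation θ_0 = (770.1 + 2088)/EI = 2858/EI
A unit hogging moment at B produces rotation L₁/(3EI) + L₂/(3EI) = 6.333/EI.
Slope continuity at B: θ_0 = M_B·6.333/EI, so M_B = 2858/6.333 = 451.3 kN·m (hogging).
Span AB, ΣM about A with M_B applied at B: R_B^{AB}·7 = 1433 + 451.3, so R_B^{AB} = 269.2 kN and R_A = 323.4 − 269.2 = 54.18 kN.
Span BC, ΣM about C: R_B^{BC}·12 = 2088 + 451.3, so R_B^{BC} = 211.6 kN and R_C = 348 − 211.6 = 136.4 kN.
R_B = 269.2 + 211.6 = 480.8 kN.

R_B = 480.8 kN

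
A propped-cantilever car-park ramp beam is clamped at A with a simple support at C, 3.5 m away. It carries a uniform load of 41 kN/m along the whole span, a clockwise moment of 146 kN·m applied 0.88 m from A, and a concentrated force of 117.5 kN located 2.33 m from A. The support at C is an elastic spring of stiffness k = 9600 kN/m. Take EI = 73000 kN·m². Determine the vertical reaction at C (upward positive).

Release the roller at C. Primary structure: cantilever fixed at A.
Downward deflection at the released point C due to the loads:
  UDL 41: wL⁴/(8EI) = 769.1/EI
  clockwise couple 146 at a = 0.88: M₀a(2L − a)/(2EI) = 393.1/EI
  point load 117.5 at a = 2.33: Pa²(3L − a)/(6EI) = 868.6/EI
  δ_0 = 2031/EI
Flexibility coefficient — unit upward force at C: δ_{CC} = L³/(3EI) = 14.29/EI.
With EI = 73000 kN·m²: δ_0 = 0.027819 m and δ_{CC} = 0.000196 m/kN.
Compatibility — the spring shortens by R_C/k under the reaction it provides: δ_0 − R_C·δ_{CC} = R_C/k. With 1/k = 0.000104 m/kN, R_C = δ_0 / (δ_{CC} + 1/k) = 0.027819 / (0.000196 + 0.000104) = 92.75 kN.

R_C = 92.75 kN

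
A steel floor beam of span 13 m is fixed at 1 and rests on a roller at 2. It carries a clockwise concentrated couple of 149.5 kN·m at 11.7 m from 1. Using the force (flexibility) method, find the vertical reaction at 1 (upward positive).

R_1 = -17.08 kN

Release the roller at 2. Primary structure: cantilever fixed at 1.
Deflection at 2 on the released cantilever, summing each load's contribution:
  clockwise couple 149.5 at a = 11.7: M₀a(2L − a)/(2EI) = 12506/EI
Tip deflection under a unit load at 2: L³/(3EI) = 732.3/EI.
Compatibility at 2: δ_0 − R_2·δ_{22} = 0, so R_2 = 12506/732.3 = 17.08 kN.
Vertical equilibrium: R_1 = ΣP − R_2 = 0 − 17.08 = -17.08 kN.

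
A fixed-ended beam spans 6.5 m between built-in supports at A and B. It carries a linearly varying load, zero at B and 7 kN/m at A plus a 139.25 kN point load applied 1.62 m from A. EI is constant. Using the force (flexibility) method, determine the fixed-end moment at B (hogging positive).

M_B = 52.07 kN·m

Release both end moments; the primary structure is a simply-supported span AB with redundants M_A and M_B.
Simple-span end rotations at A and B under the given loads:
  at A: triangular load, peak 7: w₀L³/(45EI) = 42.72/EI
  at B: triangular load, peak 7: 7w₀L³/(360EI) = 37.38/EI
  at A: point load 139.25 at a = 1.62: Pab(L + b)/(6LEI) = 321.2/EI
  at B: point load 139.25 at a = 1.62: Pab(L + a)/(6LEI) = 229.2/EI
  θ_A0 = 363.9/EI,  θ_B0 = 266.6/EI
Flexibility coefficients: a unit moment at one end gives L/(3EI) there and L/(6EI) at the far end, so f₁₁ = f₂₂ = 2.167/EI and f₁₂ = f₂₁ = 1.083/EI.
Compatibility — zero rotation at each built-in end:
  2.167 M_A + 1.083 M_B = 363.9
  1.083 M_A + 2.167 M_B = 266.6
Solving the pair gives M_A = 141.9 kN·m and M_B = 52.07 kN·m (hogging).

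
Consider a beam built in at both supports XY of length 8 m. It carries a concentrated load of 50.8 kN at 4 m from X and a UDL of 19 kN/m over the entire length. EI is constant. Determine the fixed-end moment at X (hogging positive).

Release both end moments; the primary structure is a simply-supported span XY with redundants M_X and M_Y.
End rotations of the released simple span under the applied load (×1/EI):
  at X: point load 50.8 at a = 4: Pab(L + b)/(6LEI) = 203.2/EI
  at Y: point load 50.8 at a = 4: Pab(L + a)/(6LEI) = 203.2/EI
  at X: UDL 19: wL³/(24EI) = 405.3/EI
  at Y: UDL 19: wL³/(24EI) = 405.3/EI
  θ_X0 = 608.5/EI,  θ_Y0 = 608.5/EI
Flexibility coefficients: a unit moment at one end gives L/(3EI) there and L/(6EI) at the far end, so f₁₁ = f₂₂ = 2.667/EI and f₁₂ = f₂₁ = 1.333/EI.
Compatibility — zero rotation at each built-in end:
  2.667 M_X + 1.333 M_Y = 608.5
  1.333 M_X + 2.667 M_Y = 608.5
Solving the pair gives M_X = 152.1 kN·m and M_Y = 152.1 kN·m (hogging).

M_X = 152.1 kN·m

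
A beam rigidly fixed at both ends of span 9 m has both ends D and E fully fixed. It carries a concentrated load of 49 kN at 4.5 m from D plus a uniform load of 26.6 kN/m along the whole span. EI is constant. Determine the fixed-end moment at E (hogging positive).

Release both end moments; the primary structure is a simply-supported span DE with redundants M_D and M_E.
Simple-span end rotations at D and E under the given loads:
  at D: point load 49 at a = 4.5: Pab(L + b)/(6LEI) = 248.1/EI
  at E: point load 49 at a = 4.5: Pab(L + a)/(6LEI) = 248.1/EI
  at D: UDL 26.6: wL³/(24EI) = 808/EI
  at E: UDL 26.6: wL³/(24EI) = 808/EI
  θ_D0 = 1056/EI,  θ_E0 = 1056/EI
Flexibility coefficients: a unit moment at one end gives L/(3EI) there and L/(6EI) at the far end, so f₁₁ = f₂₂ = 3/EI and f₁₂ = f₂₁ = 1.5/EI.
Compatibility — zero rotation at each built-in end:
  3 M_D + 1.5 M_E = 1056
  1.5 M_D + 3 M_E = 1056
Solving the pair gives M_D = 234.7 kN·m and M_E = 234.7 kN·m (hogging).

M_E = 234.7 kN·m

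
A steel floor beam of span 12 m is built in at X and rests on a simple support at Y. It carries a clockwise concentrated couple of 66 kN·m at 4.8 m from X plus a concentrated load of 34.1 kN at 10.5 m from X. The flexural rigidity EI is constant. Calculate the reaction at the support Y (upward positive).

R_Y = 33.02 kN

Choose R_Y as the redundant. The primary structure is the cantilever fixed at X.
Free-end deflection of the primary structure under the applied loading (downward +):
  clockwise couple 66 at a = 4.8: M₀a(2L − a)/(2EI) = 3041/EI
  point load 34.1 at a = 10.5: Pa²(3L − a)/(6EI) = 15978/EI
  δ_0 = 19019/EI
Tip deflection under a unit load at Y: L³/(3EI) = 576/EI.
Compatibility at Y: δ_0 − R_Y·δ_{YY} = 0, so R_Y = 19019/576 = 33.02 kN.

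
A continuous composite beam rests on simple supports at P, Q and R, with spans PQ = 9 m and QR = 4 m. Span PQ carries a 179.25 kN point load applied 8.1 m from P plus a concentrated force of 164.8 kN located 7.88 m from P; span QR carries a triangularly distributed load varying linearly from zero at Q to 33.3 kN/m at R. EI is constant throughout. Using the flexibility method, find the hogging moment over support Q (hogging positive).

M_Q = 210 kN·m

Take M_Q as the redundant. Released structure: two simple spans PQ and QR with a hinge at Q.
Discontinuity in slope at Q on the released structure — sum the simple-span end rotations:
  span PQ: point load 179.25 at a = 8.1: Pab(L + a)/(6LEI) = 413.8/EI
  span PQ: point load 164.8 at a = 7.88: Pab(L + a)/(6LEI) = 454.7/EI
  span QR: triangular load, peak 33.3: 7w₀L³/(360EI) = 41.44/EI
  relative rotation θ_0 = (868.5 + 41.44)/EI = 909.9/EI
A unit hogging moment at Q produces rotation L₁/(3EI) + L₂/(3EI) = 4.333/EI.
Compatibility: M_Q·(L₁+L₂)/(3EI) = θ_0, giving M_Q = 210 kN·m (hogging).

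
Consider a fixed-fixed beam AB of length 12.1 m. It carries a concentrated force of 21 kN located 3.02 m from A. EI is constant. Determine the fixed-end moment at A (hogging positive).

M_A = 35.71 kN·m

Release both end moments; the primary structure is a simply-supported span AB with redundants M_A and M_B.
On the primary (simply-supported) span, the end slopes from the loading are:
  at A: point load 21 at a = 3.02: Pab(L + b)/(6LEI) = 168/EI
  at B: point load 21 at a = 3.02: Pab(L + a)/(6LEI) = 119.9/EI
  θ_A0 = 168/EI,  θ_B0 = 119.9/EI
Flexibility coefficients: a unit moment at one end gives L/(3EI) there and L/(6EI) at the far end, so f₁₁ = f₂₂ = 4.033/EI and f₁₂ = f₂₁ = 2.017/EI.
Compatibility — zero rotation at each built-in end:
  4.033 M_A + 2.017 M_B = 168
  2.017 M_A + 4.033 M_B = 119.9
Solving the pair gives M_A = 35.71 kN·m and M_B = 11.88 kN·m (hogging).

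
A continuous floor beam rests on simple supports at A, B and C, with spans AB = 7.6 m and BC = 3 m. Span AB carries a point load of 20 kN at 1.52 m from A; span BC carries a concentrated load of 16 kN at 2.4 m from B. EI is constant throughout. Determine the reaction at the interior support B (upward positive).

Insert a hinge at B; M_B is the redundant, and each span becomes simply supported.
Discontinuity in slope at B on the released structure — sum the simple-span end rotations:
  span AB: point load 20 at a = 1.52: Pab(L + a)/(6LEI) = 36.97/EI
  span BC: point load 16 at a = 2.4: Pab(L + b)/(6LEI) = 4.608/EI
  relative rotation θ_0 = (36.97 + 4.608)/EI = 41.57/EI
A unit hogging moment at B produces rotation L₁/(3EI) + L₂/(3EI) = 3.533/EI.
Compatibility: M_B·(L₁+L₂)/(3EI) = θ_0, giving M_B = 11.77 kN·m (hogging).
Span AB, ΣM about A with M_B applied at B: R_B^{AB}·7.6 = 30.4 + 11.77, so R_B^{AB} = 5.548 kN and R_A = 20 − 5.548 = 14.45 kN.
Span BC, ΣM about C: R_B^{BC}·3 = 9.6 + 11.77, so R_B^{BC} = 7.122 kN and R_C = 16 − 7.122 = 8.878 kN.
R_B = 5.548 + 7.122 = 12.67 kN.

R_B = 12.67 kN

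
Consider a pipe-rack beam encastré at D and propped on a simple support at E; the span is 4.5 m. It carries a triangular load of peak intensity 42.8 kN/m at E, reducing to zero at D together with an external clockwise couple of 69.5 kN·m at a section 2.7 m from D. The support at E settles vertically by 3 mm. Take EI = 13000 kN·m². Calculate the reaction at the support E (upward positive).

R_E = 71.14 kN

Choose R_E as the redundant. The primary structure is the cantilever fixed at D.
Free-end deflection of the primary structure under the applied loading (downward +):
  triangular load, peak 42.8 at the free end: 11w₀L⁴/(120EI) = 1609/EI
  clockwise couple 69.5 at a = 2.7: M₀a(2L − a)/(2EI) = 591.1/EI
  δ_0 = 2200/EI
Flexibility coefficient — unit upward force at E: δ_{EE} = L³/(3EI) = 30.38/EI.
With EI = 13000 kN·m²: δ_0 = 0.16922 m and δ_{EE} = 0.002337 m/kN.
Compatibility — the beam at E must follow the support down by 0.003 m: δ_0 − R_E·δ_{EE} = 0.003, so R_E = (0.16922 − 0.003)/0.002337 = 71.14 kN.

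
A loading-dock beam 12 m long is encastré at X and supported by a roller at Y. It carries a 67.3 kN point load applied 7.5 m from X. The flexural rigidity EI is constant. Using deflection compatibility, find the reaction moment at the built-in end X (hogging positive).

Release the roller at Y. Primary structure: cantilever fixed at X.
Downward deflection at the released point Y due to the loads:
  point load 67.3 at a = 7.5: Pa²(3L − a)/(6EI) = 17982/EI
Tip deflection under a unit load at Y: L³/(3EI) = 576/EI.
Compatibility at Y: δ_0 − R_Y·δ_{YY} = 0, so R_Y = 17982/576 = 31.22 kN.
Moment equilibrium about X: M_X = Σ(load moments about X) − R_Y·L = 504.8 − 31.22×12 = 130.1 kN·m.

M_X = 130.1 kN·m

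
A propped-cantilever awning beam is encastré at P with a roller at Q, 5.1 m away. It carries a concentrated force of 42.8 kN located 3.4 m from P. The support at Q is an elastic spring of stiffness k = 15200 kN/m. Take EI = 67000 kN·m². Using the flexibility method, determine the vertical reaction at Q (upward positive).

R_Q = 20.18 kN

Take the reaction at Q as the redundant and release it; the primary structure is a cantilever fixed at P.
Free-end deflection of the primary structure under the applied loading (downward +):
  point load 42.8 at a = 3.4: Pa²(3L − a)/(6EI) = 981.3/EI
Flexibility coefficient — unit upward force at Q: δ_{QQ} = L³/(3EI) = 44.22/EI.
With EI = 67000 kN·m²: δ_0 = 0.014646 m and δ_{QQ} = 0.00066 m/kN.
Compatibility — the spring shortens by R_Q/k under the reaction it provides: δ_0 − R_Q·δ_{QQ} = R_Q/k. With 1/k = 0.000066 m/kN, R_Q = δ_0 / (δ_{QQ} + 1/k) = 0.014646 / (0.00066 + 0.000066) = 20.18 kN.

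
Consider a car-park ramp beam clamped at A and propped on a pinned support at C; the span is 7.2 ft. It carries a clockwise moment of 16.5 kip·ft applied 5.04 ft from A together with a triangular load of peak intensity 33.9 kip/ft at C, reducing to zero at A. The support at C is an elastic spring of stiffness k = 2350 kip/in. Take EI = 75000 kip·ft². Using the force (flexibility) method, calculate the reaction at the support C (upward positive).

Remove the prop at C; the released (primary) structure is a cantilever built in at A.
Primary-structure tip deflection at C by superposition:
  clockwise couple 16.5 at a = 5.04: M₀a(2L − a)/(2EI) = 389.2/EI
  triangular load, peak 33.9 at the free end: 11w₀L⁴/(120EI) = 8351/EI
  δ_0 = 8740/EI
Flexibility coefficient — unit upward force at C: δ_{CC} = L³/(3EI) = 124.4/EI.
With EI = 75000 kip·ft²: δ_0 = 0.11654 ft and δ_{CC} = 0.001659 ft/kip.
Compatibility — the spring shortens by R_C/k under the reaction it provides: δ_0 − R_C·δ_{CC} = R_C/k. With 1/k = 1/(2350×12) ft/kip = 0.000035 ft/kip, R_C = δ_0 / (δ_{CC} + 1/k) = 0.11654 / (0.001659 + 0.000035) = 68.78 kip.

R_C = 68.78 kip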